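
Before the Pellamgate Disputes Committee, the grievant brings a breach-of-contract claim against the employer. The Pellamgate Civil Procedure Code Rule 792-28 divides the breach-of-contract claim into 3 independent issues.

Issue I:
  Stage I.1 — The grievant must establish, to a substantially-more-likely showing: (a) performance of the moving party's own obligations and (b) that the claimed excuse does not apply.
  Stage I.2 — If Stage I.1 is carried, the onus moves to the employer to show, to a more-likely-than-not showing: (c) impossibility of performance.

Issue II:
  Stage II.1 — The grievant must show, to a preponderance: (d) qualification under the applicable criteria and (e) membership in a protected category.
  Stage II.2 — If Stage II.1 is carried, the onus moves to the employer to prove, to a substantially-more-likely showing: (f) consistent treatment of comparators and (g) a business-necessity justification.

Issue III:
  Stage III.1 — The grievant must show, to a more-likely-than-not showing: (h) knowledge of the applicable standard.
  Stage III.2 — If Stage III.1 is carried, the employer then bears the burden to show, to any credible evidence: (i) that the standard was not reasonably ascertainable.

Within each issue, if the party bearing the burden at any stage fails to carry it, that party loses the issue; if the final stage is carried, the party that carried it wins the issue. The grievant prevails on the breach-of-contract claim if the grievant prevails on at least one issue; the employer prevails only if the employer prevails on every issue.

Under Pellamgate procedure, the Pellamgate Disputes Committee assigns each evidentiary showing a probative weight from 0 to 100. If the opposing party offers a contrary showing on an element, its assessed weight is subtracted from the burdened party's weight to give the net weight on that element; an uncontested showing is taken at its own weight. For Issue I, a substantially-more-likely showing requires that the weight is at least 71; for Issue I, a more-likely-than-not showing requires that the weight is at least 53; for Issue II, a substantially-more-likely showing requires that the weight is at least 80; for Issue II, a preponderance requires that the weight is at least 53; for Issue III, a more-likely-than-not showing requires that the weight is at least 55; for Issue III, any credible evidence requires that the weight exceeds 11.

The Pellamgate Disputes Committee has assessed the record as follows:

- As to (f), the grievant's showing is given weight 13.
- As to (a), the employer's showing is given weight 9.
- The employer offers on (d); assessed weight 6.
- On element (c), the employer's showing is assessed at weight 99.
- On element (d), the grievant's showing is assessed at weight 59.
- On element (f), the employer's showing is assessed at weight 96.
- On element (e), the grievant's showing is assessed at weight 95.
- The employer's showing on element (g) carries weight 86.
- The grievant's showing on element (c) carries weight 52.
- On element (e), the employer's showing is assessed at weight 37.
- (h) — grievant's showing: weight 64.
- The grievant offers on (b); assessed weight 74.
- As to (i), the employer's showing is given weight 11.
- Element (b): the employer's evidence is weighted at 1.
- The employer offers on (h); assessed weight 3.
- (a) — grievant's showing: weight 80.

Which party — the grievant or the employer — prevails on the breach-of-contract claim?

grievant

— Issue I —
At Stage I.1 the grievant must meet a substantially-more-likely showing (weight is at least 71): on (a) the weight is 80 less the opposing 9 gives net 71, ≥ 71, so (a) meets the standard; on (b) the weight is 74 less the opposing 1 gives net 73, which does reach 71, so (b) meets the standard.
  The grievant carries Stage I.1; the employer now bears the burden.
At Stage I.2 the employer must meet a more-likely-than-not showing (weight is at least 53): on (c) the weight is 99 less the opposing 52 gives net 47, < 53, so (c) does not meet the standard.
  Not every element is met, so the employer fails to carry Stage I.2.
The grievant prevails on this issue.
— Issue II —
At Stage II.1 the grievant must meet a preponderance (weight is at least 53): on (d) the weight is 59 less the opposing 6 gives net 53, ≥ 53, so (d) meets the standard; on (e) the weight is 95 less the opposing 37 gives net 58, which does reach 53, so (e) meets the standard.
  The grievant carries Stage II.1; the employer now bears the burden.
At Stage II.2 the employer must meet a substantially-more-likely showing (weight is at least 80): on (f) the weight is 96 less the opposing 13 gives net 83, which does reach 80, so (f) meets the standard; on (g) the weight is 86, which does reach 80, so (g) meets the standard.
  The employer carries the last stage.
With every stage satisfied, the employer prevails on this issue.
— Issue III —
Stage III.1 — burden on grievant; standard: a more-likely-than-not showing (weight is at least 55).
    (h): 64 − 3 = 61 ≥ 55 [met]
  Stage III.1 carried; the burden shifts to the employer.
Stage III.2 — burden on employer; standard: any credible evidence (weight exceeds 11).
    (i): 11 ≤ 11 [not met]
  Stage III.2 not carried; the employer fails its burden.
So the grievant prevails on this issue.
Per-issue: Issue I → grievant; Issue II → employer; Issue III → grievant. The grievant must prevail on at least one issue; overall, the grievant prevails.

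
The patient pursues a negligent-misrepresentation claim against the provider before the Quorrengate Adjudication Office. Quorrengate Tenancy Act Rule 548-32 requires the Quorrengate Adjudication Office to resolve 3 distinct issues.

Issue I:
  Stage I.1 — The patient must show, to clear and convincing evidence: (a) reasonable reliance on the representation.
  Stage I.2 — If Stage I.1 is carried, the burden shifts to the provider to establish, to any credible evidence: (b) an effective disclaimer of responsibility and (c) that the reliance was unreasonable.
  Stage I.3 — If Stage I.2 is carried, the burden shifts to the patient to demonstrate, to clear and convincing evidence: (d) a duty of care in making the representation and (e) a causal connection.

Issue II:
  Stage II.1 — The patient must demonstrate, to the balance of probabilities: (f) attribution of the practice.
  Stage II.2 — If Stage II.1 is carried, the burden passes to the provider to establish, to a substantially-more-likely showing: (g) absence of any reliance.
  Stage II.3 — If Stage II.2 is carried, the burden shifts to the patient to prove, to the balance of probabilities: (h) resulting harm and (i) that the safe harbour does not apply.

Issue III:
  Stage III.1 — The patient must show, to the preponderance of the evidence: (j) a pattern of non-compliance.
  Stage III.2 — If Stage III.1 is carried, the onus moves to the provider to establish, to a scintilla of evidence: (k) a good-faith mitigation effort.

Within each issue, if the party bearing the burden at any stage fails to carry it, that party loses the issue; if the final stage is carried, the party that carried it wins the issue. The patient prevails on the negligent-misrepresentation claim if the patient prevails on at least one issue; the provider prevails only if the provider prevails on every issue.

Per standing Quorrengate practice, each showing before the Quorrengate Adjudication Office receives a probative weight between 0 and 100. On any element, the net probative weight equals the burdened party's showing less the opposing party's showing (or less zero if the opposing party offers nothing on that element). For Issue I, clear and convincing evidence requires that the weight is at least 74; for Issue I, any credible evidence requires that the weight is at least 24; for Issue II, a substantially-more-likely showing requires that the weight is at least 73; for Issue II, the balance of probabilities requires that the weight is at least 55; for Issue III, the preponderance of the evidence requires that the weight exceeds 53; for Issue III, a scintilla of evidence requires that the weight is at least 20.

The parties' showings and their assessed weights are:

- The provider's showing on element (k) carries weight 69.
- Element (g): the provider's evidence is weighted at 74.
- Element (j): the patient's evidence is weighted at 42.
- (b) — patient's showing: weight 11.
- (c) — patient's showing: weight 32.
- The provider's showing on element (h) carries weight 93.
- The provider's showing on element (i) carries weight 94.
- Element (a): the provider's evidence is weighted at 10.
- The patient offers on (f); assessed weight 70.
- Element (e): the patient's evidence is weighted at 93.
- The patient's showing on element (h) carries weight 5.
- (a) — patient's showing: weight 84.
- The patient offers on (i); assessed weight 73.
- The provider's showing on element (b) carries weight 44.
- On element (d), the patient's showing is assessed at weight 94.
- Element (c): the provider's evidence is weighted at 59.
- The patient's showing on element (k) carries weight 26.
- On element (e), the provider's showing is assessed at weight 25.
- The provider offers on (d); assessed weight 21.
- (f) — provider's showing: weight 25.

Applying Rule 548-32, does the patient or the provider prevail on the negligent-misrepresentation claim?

— Issue I —
Stage I.1 — burden on patient; standard: clear and convincing evidence (weight is at least 74).
    (a): 84 − 10 = 74 ≥ 74 [met]
  The patient carries Stage I.1; the provider now bears the burden.
Stage I.2 — burden on provider; standard: any credible evidence (weight is at least 24).
    (b): 44 − 11 = 33 ≥ 24 [met]
    (c): 59 − 32 = 27 ≥ 24 [met]
  Stage I.2 is satisfied; the onus moves to the patient.
Stage I.3 — burden on patient; standard: clear and convincing evidence (weight is at least 74).
    (d): 94 − 21 = 73 < 74 [not met]
    (e): 93 − 25 = 68 < 74 [not met]
  Not every element is met, so the patient fails to carry Stage I.3.
The analysis ends at Stage I.3; the provider prevails on this issue.
— Issue II —
Stage II.1 — burden on patient; standard: the balance of probabilities (weight is at least 55).
    (f): 70 − 25 = 45 < 55 [not met]
  Stage II.1 not carried; the patient fails its burden.
So the provider prevails on this issue.
— Issue III —
At Stage III.1 the patient must meet the preponderance of the evidence (weight exceeds 53): on (j) the weight is 42, which does not exceed 53, so (j) does not meet the standard.
  Not every element is met, so the patient fails to carry Stage III.1.
The provider prevails on this issue.
Per-issue: Issue I → provider; Issue II → provider; Issue III → provider. The patient must prevail on at least one issue; overall, the provider prevails.

provider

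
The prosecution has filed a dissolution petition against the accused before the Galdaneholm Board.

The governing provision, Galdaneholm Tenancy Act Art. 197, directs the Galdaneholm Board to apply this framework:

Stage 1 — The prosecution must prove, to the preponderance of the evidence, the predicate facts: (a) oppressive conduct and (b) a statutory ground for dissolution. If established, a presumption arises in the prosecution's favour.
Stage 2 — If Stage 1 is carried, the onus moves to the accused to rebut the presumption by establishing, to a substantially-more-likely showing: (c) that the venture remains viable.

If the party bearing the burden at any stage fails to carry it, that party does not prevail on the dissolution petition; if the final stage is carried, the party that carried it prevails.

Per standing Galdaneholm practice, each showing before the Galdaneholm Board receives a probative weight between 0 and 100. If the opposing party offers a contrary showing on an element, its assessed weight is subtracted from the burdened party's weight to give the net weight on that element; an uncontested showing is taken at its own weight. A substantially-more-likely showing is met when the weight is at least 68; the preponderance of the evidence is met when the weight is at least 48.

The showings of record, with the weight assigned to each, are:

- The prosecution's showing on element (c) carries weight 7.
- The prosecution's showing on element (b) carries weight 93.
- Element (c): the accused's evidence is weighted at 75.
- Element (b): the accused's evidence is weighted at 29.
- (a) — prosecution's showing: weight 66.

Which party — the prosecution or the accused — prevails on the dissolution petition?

accused

At Stage 1 the prosecution must meet the preponderance of the evidence (weight is at least 48): on (a) the weight is 66, ≥ 48, so (a) meets the standard; on (b) the weight is 93 less the opposing 29 gives net 64, which does reach 48, so (b) meets the standard.
  The prosecution carries Stage 1; the accused now bears the burden.
At Stage 2 the accused must meet a substantially-more-likely showing (weight is at least 68): on (c) the weight is 75 less the opposing 7 gives net 68, ≥ 68, so (c) meets the standard.
  The accused carries the last stage.
Every stage carried; the accused prevails.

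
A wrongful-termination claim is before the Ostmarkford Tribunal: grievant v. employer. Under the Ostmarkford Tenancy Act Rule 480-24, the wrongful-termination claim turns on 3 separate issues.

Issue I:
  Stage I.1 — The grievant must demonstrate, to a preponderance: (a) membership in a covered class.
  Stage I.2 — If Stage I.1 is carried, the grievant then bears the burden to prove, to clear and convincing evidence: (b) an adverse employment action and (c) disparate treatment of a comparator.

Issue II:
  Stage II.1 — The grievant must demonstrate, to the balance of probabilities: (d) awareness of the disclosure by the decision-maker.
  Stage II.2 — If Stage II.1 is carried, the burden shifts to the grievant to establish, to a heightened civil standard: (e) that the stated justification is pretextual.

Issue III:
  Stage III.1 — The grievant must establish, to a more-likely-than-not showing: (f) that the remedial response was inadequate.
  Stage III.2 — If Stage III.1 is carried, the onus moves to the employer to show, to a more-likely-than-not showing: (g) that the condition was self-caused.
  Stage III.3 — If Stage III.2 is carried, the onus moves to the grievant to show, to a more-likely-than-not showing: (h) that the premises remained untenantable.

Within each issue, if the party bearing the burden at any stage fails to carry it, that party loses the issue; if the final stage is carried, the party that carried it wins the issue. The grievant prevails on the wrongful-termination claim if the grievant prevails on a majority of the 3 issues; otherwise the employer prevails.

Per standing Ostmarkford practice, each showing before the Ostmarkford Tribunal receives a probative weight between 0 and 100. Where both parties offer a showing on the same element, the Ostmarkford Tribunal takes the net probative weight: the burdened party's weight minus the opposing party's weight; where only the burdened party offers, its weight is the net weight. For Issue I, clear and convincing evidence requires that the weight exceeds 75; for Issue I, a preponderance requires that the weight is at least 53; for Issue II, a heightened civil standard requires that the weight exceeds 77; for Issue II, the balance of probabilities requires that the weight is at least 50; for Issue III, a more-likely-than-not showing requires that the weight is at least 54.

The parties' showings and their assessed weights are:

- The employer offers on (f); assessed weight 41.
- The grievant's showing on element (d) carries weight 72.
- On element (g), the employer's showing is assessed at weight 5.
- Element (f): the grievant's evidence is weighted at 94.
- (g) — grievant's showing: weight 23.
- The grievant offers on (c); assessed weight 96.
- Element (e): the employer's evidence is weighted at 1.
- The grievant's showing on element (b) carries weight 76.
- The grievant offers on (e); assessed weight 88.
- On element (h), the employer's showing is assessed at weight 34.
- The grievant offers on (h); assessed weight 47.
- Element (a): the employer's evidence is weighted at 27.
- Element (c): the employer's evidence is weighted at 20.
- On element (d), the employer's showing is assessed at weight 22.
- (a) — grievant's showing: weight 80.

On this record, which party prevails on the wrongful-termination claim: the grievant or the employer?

grievant

— Issue I —
At Stage I.1 the grievant must meet a preponderance (weight is at least 53): on (a) the weight is 80 less the opposing 27 gives net 53, which does reach 53, so (a) meets the standard.
  Stage I.1 carried; the burden remains with the grievant.
At Stage I.2 the grievant must meet clear and convincing evidence (weight exceeds 75): on (b) the weight is 76, which does exceed 75, so (b) meets the standard; on (c) the weight is 96 less the opposing 20 gives net 76, which does exceed 75, so (c) meets the standard.
  Stage I.2 carried; the final stage is satisfied.
Every stage carried; the grievant prevails on this issue.
— Issue II —
Stage II.1 — burden on grievant; standard: the balance of probabilities (weight is at least 50).
    (d): 72 − 22 = 50 ≥ 50 [met]
  Stage II.1 is satisfied; the grievant continues to bear the burden.
Stage II.2 — burden on grievant; standard: a heightened civil standard (weight exceeds 77).
    (e): 88 − 1 = 87 > 77 [met]
  The grievant carries the last stage.
All stages carried — the grievant prevails on this issue.
— Issue III —
At Stage III.1 the grievant must meet a more-likely-than-not showing (weight is at least 54): on (f) the weight is 94 less the opposing 41 gives net 53, < 54, so (f) does not meet the standard.
  Stage III.1 not carried; the grievant fails its burden.
The employer prevails on this issue.
Per-issue: Issue I → grievant; Issue II → grievant; Issue III → employer. The grievant must prevail on a majority of issues; overall, the grievant prevails.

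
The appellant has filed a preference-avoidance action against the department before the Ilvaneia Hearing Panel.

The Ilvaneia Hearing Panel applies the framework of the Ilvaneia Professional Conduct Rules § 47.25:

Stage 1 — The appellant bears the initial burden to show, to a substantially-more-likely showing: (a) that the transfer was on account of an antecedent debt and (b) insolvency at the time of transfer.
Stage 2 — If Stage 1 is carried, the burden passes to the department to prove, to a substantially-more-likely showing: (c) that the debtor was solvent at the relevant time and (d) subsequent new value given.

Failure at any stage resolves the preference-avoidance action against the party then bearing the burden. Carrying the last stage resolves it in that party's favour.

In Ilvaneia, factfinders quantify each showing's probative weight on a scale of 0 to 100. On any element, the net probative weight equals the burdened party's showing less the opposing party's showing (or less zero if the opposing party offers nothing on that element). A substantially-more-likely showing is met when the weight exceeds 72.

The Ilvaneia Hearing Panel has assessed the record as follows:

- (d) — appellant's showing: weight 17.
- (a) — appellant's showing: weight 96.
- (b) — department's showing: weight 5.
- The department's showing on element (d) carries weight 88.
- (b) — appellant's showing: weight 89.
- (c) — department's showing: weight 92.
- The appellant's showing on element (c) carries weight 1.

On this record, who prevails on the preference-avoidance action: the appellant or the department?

At Stage 1 the appellant must meet a substantially-more-likely showing (weight exceeds 72): on (a) the weight is 96, > 72, so (a) meets the standard; on (b) the weight is 89 less the opposing 5 gives net 84, > 72, so (b) meets the standard.
  All elements met. The burden passes to the department.
At Stage 2 the department must meet a substantially-more-likely showing (weight exceeds 72): on (c) the weight is 92 less the opposing 1 gives net 91, > 72, so (c) meets the standard; on (d) the weight is 88 less the opposing 17 gives net 71, ≤ 72, so (d) does not meet the standard.
  The department does not carry Stage 2.
So the appellant prevails.

appellant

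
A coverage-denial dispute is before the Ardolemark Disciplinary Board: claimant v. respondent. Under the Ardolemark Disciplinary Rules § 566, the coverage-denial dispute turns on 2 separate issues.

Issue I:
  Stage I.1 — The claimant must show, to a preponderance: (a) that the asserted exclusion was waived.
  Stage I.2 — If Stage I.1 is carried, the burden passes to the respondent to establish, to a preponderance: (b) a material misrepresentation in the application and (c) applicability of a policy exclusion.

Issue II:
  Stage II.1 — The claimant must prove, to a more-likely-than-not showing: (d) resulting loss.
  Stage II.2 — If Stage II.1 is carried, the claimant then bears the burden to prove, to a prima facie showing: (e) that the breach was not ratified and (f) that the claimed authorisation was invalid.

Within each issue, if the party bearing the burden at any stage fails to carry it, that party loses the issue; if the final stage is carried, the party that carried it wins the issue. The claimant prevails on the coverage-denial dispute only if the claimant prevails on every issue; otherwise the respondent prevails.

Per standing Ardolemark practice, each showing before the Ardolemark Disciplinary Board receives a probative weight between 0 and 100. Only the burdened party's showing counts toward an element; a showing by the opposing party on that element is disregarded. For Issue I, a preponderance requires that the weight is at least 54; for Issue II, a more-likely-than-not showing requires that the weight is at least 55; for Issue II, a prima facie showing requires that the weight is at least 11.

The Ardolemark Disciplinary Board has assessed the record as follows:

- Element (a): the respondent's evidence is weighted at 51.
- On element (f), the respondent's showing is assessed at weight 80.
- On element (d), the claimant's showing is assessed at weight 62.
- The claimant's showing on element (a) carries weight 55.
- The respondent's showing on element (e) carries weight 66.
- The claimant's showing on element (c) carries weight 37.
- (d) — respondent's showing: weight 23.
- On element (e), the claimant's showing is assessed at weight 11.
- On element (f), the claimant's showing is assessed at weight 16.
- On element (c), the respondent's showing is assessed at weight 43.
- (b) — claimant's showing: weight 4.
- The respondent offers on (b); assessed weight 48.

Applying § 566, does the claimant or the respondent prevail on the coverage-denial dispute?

claimant

— Issue I —
Stage I.1 (claimant, a preponderance, weight is at least 54): (a) 55 (respondent's 51 disregarded) ≥ 54 — meets.
  Stage I.1 is satisfied; the onus moves to the respondent.
Stage I.2 (respondent, a preponderance, weight is at least 54): (b) 48 (claimant's 4 disregarded) < 54 — fails; (c) 43 (claimant's 37 disregarded) < 54 — fails.
  Stage I.2 not carried; the respondent fails its burden.
The analysis ends at Stage I.2; the claimant prevails on this issue.
— Issue II —
Stage II.1 (claimant, a more-likely-than-not showing, weight is at least 55): (d) 62 (respondent's 23 disregarded) ≥ 55 — meets.
  All elements met. The claimant retains the burden for Stage II.2.
Stage II.2 (claimant, a prima facie showing, weight is at least 11): (e) 11 (respondent's 66 disregarded) ≥ 11 — meets; (f) 16 (respondent's 80 disregarded) ≥ 11 — meets.
  The claimant carries the last stage.
With every stage satisfied, the claimant prevails on this issue.
Per-issue: Issue I → claimant; Issue II → claimant. The claimant must prevail on every issue; overall, the claimant prevails.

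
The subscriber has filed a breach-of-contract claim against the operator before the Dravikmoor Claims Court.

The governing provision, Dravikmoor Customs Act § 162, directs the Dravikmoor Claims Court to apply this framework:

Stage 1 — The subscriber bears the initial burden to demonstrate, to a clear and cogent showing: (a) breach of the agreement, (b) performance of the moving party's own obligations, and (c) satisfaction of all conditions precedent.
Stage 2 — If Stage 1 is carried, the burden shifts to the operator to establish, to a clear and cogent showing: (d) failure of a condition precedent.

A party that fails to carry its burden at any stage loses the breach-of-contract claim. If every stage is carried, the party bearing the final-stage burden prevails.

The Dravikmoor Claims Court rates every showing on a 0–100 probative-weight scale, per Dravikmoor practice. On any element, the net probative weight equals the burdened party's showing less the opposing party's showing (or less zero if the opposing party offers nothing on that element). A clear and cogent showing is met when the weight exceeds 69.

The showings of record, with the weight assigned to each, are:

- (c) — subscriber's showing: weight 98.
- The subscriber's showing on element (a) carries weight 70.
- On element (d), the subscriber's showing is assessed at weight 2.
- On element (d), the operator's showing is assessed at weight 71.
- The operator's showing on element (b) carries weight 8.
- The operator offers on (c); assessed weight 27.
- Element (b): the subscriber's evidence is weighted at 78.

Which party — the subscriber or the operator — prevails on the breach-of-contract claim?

At Stage 1 the subscriber must meet a clear and cogent showing (weight exceeds 69): on (a) the weight is 70, which does exceed 69, so (a) meets the standard; on (b) the weight is 78 less the opposing 8 gives net 70, > 69, so (b) meets the standard; on (c) the weight is 98 less the opposing 27 gives net 71, which does exceed 69, so (c) meets the standard.
  The subscriber carries Stage 1; the operator now bears the burden.
At Stage 2 the operator must meet a clear and cogent showing (weight exceeds 69): on (d) the weight is 71 less the opposing 2 gives net 69, ≤ 69, so (d) does not meet the standard.
  Not every element is met, so the operator fails to carry Stage 2.
The analysis ends at Stage 2; the subscriber prevails.

subscriber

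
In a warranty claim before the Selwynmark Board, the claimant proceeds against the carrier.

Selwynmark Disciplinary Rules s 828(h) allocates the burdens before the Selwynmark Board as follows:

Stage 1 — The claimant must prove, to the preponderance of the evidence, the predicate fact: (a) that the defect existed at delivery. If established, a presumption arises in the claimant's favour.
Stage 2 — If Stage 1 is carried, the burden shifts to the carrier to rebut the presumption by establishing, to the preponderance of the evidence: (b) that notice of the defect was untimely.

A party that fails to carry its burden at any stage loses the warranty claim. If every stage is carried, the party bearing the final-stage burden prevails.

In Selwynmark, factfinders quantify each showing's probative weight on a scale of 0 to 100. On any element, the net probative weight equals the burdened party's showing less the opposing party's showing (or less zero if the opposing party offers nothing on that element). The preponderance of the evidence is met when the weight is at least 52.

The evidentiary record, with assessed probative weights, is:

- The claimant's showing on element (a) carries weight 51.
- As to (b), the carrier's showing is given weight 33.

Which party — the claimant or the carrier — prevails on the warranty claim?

At Stage 1 the claimant must meet the preponderance of the evidence (weight is at least 52): on (a) the weight is 51, which does not reach 52, so (a) does not meet the standard.
  Not every element is met, so the claimant fails to carry Stage 1.
So the carrier prevails.

carrier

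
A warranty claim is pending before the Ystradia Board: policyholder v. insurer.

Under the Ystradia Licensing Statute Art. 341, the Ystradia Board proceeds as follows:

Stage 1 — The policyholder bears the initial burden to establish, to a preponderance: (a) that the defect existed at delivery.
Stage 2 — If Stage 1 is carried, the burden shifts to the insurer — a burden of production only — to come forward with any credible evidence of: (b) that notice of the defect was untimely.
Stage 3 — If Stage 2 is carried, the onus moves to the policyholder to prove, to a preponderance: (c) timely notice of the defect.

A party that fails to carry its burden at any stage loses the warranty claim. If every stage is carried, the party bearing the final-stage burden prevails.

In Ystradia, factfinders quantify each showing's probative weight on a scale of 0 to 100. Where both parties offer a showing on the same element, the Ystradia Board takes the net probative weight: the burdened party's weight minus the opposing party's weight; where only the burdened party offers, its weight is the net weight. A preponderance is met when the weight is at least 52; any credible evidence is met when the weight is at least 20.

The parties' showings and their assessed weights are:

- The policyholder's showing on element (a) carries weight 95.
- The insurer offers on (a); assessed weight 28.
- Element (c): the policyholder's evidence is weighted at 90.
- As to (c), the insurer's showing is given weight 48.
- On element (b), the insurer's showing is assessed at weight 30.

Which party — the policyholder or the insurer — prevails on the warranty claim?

Stage 1 — burden on policyholder; standard: a preponderance (weight is at least 52).
    (a): 95 − 28 = 67 ≥ 52 [met]
  All elements met. The burden passes to the insurer.
Stage 2 — burden on insurer; standard: any credible evidence (weight is at least 20).
    (b): 30 ≥ 20 [met]
  Stage 2 carried; the burden shifts to the policyholder.
Stage 3 — burden on policyholder; standard: a preponderance (weight is at least 52).
    (c): 90 − 48 = 42 < 52 [not met]
  Not every element is met, so the policyholder fails to carry Stage 3.
So the insurer prevails.

insurer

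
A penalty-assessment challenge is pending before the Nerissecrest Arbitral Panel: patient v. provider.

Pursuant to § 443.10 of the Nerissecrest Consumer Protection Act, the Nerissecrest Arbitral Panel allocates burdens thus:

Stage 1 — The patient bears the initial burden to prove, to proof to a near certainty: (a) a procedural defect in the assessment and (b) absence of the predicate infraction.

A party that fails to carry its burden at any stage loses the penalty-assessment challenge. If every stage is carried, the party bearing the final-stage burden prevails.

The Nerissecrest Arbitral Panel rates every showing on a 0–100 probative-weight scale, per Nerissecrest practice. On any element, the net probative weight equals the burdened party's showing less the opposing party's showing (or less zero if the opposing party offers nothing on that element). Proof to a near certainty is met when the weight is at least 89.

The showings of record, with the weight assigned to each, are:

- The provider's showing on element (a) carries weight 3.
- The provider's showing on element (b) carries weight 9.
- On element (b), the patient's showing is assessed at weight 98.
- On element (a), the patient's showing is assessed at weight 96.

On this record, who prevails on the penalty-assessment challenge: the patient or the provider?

Stage 1 — burden on patient; standard: proof to a near certainty (weight is at least 89).
    (a): 96 − 3 = 93 ≥ 89 [met]
    (b): 98 − 9 = 89 ≥ 89 [met]
  The patient carries the last stage.
All stages carried — the patient prevails.

patient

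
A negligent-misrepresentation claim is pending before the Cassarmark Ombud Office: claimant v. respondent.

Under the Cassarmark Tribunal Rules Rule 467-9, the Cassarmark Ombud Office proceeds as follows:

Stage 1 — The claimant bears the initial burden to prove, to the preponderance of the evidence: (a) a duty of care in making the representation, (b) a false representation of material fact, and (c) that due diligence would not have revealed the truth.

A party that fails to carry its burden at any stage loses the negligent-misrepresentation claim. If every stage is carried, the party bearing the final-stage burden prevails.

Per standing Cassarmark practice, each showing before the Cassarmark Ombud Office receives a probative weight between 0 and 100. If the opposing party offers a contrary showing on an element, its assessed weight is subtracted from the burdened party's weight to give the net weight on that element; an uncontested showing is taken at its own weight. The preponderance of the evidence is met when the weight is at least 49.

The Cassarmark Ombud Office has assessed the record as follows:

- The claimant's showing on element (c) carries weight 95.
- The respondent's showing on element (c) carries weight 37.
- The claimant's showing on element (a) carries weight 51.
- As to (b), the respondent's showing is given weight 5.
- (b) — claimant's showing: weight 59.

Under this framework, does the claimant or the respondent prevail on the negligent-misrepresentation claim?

claimant

Stage 1 (claimant, the preponderance of the evidence, weight is at least 49): (a) 51 ≥ 49 — meets; (b) net 59−5=54 ≥ 49 — meets; (c) net 95−37=58 ≥ 49 — meets.
  The claimant carries the last stage.
Every stage carried; the claimant prevails.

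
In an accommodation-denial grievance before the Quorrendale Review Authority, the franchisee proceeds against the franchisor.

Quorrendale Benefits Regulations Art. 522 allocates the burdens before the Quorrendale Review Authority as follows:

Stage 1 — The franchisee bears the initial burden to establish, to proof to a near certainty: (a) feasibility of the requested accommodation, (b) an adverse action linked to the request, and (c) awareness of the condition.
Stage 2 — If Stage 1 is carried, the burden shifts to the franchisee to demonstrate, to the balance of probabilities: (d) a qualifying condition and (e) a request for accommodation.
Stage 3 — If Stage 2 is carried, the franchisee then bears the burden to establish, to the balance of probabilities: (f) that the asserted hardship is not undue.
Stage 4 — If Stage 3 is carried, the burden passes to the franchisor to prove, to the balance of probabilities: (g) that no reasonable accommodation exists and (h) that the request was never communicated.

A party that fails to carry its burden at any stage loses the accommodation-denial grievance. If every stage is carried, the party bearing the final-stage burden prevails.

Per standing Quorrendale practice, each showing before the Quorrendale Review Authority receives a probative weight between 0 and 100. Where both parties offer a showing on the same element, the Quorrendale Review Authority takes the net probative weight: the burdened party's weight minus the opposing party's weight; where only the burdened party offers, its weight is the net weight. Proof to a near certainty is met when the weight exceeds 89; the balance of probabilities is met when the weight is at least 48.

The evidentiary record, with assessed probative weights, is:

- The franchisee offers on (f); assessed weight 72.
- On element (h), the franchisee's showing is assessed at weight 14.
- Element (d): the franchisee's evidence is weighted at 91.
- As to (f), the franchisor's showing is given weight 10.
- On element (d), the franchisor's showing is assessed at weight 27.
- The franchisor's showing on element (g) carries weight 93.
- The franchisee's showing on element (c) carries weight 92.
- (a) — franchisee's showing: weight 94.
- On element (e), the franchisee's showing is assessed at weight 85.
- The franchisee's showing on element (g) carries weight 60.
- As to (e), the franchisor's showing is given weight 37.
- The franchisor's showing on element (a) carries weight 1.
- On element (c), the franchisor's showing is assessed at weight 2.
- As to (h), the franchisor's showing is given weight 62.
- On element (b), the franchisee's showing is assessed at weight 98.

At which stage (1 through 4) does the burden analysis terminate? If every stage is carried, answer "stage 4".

stage 4

At Stage 1 the franchisee must meet proof to a near certainty (weight exceeds 89): on (a) the weight is 94 less the opposing 1 gives net 93, which does exceed 89, so (a) meets the standard; on (b) the weight is 98, which does exceed 89, so (b) meets the standard; on (c) the weight is 92 less the opposing 2 gives net 90, > 89, so (c) meets the standard.
  All elements met. The franchisee retains the burden for Stage 2.
At Stage 2 the franchisee must meet the balance of probabilities (weight is at least 48): on (d) the weight is 91 less the opposing 27 gives net 64, ≥ 48, so (d) meets the standard; on (e) the weight is 85 less the opposing 37 gives net 48, which does reach 48, so (e) meets the standard.
  Stage 2 carried; the burden remains with the franchisee.
At Stage 3 the franchisee must meet the balance of probabilities (weight is at least 48): on (f) the weight is 72 less the opposing 10 gives net 62, which does reach 48, so (f) meets the standard.
  The franchisee carries Stage 3; the franchisor now bears the burden.
At Stage 4 the franchisor must meet the balance of probabilities (weight is at least 48): on (g) the weight is 93 less the opposing 60 gives net 33, < 48, so (g) does not meet the standard; on (h) the weight is 62 less the opposing 14 gives net 48, ≥ 48, so (h) meets the standard.
  Not every element is met, so the franchisor fails to carry Stage 4.
The franchisee prevails.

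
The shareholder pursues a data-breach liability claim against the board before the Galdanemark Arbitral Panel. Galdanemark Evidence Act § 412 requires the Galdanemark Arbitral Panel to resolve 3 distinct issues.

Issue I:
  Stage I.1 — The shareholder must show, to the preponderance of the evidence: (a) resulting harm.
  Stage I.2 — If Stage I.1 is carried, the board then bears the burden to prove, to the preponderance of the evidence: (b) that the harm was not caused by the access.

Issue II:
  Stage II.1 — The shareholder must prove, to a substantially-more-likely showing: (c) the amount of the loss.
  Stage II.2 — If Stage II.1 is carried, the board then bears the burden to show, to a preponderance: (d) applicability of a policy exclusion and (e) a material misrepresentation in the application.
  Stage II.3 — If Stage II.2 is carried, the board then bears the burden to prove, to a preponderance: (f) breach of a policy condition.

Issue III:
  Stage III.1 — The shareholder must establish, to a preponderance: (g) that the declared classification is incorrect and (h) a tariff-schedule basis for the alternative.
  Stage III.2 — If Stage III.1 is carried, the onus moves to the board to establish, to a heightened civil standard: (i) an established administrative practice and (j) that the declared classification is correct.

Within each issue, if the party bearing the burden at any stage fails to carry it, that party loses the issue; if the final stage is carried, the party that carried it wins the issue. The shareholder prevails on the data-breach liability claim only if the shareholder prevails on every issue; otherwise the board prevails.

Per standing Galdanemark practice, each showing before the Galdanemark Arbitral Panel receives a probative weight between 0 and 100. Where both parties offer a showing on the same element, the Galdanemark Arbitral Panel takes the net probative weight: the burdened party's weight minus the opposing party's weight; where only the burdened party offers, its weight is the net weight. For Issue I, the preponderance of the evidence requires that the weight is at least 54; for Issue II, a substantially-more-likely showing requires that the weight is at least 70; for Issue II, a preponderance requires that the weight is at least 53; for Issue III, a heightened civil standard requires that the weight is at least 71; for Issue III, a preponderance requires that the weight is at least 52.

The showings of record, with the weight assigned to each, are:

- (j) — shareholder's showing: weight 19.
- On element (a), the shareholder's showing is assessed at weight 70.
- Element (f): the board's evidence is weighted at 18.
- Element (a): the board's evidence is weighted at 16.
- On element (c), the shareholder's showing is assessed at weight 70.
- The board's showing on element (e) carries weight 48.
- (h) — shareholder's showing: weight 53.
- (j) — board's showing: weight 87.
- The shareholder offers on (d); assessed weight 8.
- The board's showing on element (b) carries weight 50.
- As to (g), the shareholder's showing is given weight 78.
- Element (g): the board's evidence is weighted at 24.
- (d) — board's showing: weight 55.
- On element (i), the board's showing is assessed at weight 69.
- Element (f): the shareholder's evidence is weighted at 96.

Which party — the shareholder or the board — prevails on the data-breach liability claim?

shareholder

— Issue I —
Stage I.1 (shareholder, the preponderance of the evidence, weight is at least 54): (a) net 70−16=54 ≥ 54 — meets.
  Stage I.1 carried; the burden shifts to the board.
Stage I.2 (board, the preponderance of the evidence, weight is at least 54): (b) 50 < 54 — fails.
  Not every element is met, so the board fails to carry Stage I.2.
The shareholder prevails on this issue.
— Issue II —
Stage II.1 (shareholder, a substantially-more-likely showing, weight is at least 70): (c) 70 ≥ 70 — meets.
  The shareholder carries Stage II.1; the board now bears the burden.
Stage II.2 (board, a preponderance, weight is at least 53): (d) net 55−8=47 < 53 — fails; (e) 48 < 53 — fails.
  Stage II.2 not carried; the board fails its burden.
The analysis ends at Stage II.2; the shareholder prevails on this issue.
— Issue III —
Stage III.1 (shareholder, a preponderance, weight is at least 52): (g) net 78−24=54 ≥ 52 — meets; (h) 53 ≥ 52 — meets.
  All elements met. The burden passes to the board.
Stage III.2 (board, a heightened civil standard, weight is at least 71): (i) 69 < 71 — fails; (j) net 87−19=68 < 71 — fails.
  The board does not carry Stage III.2.
The analysis ends at Stage III.2; the shareholder prevails on this issue.
Per-issue: Issue I → shareholder; Issue II → shareholder; Issue III → shareholder. The shareholder must prevail on every issue; overall, the shareholder prevails.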